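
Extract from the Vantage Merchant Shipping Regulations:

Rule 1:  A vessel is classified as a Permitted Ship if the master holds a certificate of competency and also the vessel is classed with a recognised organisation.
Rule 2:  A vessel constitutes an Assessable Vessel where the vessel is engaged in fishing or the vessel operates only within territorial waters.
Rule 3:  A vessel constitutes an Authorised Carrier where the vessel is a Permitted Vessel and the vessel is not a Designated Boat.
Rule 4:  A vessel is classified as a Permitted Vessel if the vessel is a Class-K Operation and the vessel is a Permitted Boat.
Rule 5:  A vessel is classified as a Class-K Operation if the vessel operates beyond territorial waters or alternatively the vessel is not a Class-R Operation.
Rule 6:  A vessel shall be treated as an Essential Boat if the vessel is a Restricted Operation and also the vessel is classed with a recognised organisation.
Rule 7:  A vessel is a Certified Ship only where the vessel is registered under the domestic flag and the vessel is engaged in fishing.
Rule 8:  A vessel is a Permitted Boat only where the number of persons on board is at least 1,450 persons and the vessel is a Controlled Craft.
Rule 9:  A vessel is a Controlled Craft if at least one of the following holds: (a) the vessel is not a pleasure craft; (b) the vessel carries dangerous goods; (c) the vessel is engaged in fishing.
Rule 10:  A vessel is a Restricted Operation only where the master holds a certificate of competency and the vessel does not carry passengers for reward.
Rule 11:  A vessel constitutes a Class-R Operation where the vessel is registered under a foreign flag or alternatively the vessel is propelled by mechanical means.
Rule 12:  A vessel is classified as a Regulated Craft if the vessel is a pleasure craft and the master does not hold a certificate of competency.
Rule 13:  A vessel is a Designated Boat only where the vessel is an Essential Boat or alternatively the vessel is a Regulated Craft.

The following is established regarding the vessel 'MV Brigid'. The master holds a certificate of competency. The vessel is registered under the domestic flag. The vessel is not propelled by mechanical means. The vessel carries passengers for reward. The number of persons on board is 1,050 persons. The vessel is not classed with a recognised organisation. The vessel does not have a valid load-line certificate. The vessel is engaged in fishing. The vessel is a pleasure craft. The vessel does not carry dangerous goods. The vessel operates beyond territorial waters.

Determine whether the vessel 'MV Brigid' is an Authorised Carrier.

rule 11 — Class-R Operation: [the vessel is registered under a foreign flag? no] OR [the vessel is propelled by mechanical means? no] → not satisfied.
rule 5 — Class-K Operation: [the vessel operates beyond territorial waters? yes] OR [not a Class-R Operation (rule 11)? yes] → satisfied.
rule 9 — Controlled Craft: [the vessel is not a pleasure craft? no] OR [the vessel carries dangerous goods? no] OR [the vessel is engaged in fishing? yes] → satisfied.
rule 8 — Permitted Boat: [number of persons on board: 1,050 persons ≥ 1,450 persons? no] AND [Controlled Craft (rule 9)? yes] → not satisfied.
rule 4 — Permitted Vessel: [Class-K Operation (rule 5)? yes] AND [Permitted Boat (rule 8)? no] → not satisfied.
rule 10 — Restricted Operation: [the master holds a certificate of competency? yes] AND [the vessel does not carry passengers for reward? no] → not satisfied.
rule 6 — Essential Boat: [Restricted Operation (rule 10)? no] AND [the vessel is classed with a recognised organisation? no] → not satisfied.
rule 12 — Regulated Craft: [the vessel is a pleasure craft? yes] AND [the master does not hold a certificate of competency? no] → not satisfied.
rule 13 — Designated Boat: [Essential Boat (rule 6)? no] OR [Regulated Craft (rule 12)? no] → not satisfied.
rule 3 — Authorised Carrier: [Permitted Vessel (rule 4)? no] AND [not a Designated Boat (rule 13)? yes] → not satisfied.

No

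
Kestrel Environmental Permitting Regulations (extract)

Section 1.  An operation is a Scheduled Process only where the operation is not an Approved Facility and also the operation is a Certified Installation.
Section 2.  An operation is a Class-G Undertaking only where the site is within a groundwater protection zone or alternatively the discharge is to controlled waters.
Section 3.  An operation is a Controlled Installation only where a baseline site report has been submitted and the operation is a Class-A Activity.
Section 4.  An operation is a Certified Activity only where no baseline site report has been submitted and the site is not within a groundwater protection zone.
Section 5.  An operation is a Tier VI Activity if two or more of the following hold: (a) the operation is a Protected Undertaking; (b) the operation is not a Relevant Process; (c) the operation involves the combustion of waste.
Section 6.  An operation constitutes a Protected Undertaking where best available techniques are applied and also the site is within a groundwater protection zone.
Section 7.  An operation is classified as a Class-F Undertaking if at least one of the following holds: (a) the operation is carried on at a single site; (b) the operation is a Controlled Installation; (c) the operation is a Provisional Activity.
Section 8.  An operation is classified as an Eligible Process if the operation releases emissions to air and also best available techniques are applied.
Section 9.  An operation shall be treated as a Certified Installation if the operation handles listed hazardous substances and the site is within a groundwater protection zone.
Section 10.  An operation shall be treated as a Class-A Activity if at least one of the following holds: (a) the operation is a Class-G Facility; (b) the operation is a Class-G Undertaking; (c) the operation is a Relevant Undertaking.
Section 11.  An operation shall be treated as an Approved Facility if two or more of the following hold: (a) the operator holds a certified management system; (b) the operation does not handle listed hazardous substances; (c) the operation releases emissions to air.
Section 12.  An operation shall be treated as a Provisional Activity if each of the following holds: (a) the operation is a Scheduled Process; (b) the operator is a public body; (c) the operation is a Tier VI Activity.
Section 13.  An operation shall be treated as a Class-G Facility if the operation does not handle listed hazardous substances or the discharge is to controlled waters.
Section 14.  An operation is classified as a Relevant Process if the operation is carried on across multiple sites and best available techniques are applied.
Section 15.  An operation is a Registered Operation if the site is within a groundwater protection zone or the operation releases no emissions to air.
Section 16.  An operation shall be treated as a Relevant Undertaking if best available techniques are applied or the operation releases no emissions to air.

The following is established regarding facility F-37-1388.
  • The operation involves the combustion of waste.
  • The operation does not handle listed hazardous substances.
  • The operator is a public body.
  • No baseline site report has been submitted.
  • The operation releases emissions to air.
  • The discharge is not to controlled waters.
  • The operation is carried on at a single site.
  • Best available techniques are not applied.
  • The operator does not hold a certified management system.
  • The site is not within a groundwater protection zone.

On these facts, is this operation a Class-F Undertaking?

Yes

section 13 — Class-G Facility: [the operation does not handle listed hazardous substances? yes] OR [the discharge is to controlled waters? no] → satisfied.
section 2 — Class-G Undertaking: [the site is within a groundwater protection zone? no] OR [the discharge is to controlled waters? no] → not satisfied.
section 16 — Relevant Undertaking: [best available techniques are applied? no] OR [the operation releases no emissions to air? no] → not satisfied.
section 10 — Class-A Activity: [Class-G Facility (section 13)? yes] OR [Class-G Undertaking (section 2)? no] OR [Relevant Undertaking (section 16)? no] → satisfied.
section 3 — Controlled Installation: [a baseline site report has been submitted? no] AND [Class-A Activity (section 10)? yes] → not satisfied.
section 11 — Approved Facility: the operator holds a certified management system? no; the operation does not handle listed hazardous substances? yes; the operation releases emissions to air? yes — 2 of 3 hold (need ≥2) → satisfied.
section 9 — Certified Installation: [the operation handles listed hazardous substances? no] AND [the site is within a groundwater protection zone? no] → not satisfied.
section 1 — Scheduled Process: [not an Approved Facility (section 11)? no] AND [Certified Installation (section 9)? no] → not satisfied.
section 6 — Protected Undertaking: [best available techniques are applied? no] AND [the site is within a groundwater protection zone? no] → not satisfied.
section 14 — Relevant Process: [the operation is carried on across multiple sites? no] AND [best available techniques are applied? no] → not satisfied.
section 5 — Tier VI Activity: Protected Undertaking (section 6)? no; not a Relevant Process (section 14)? yes; the operation involves the combustion of waste? yes — 2 of 3 hold (need ≥2) → satisfied.
section 12 — Provisional Activity: [Scheduled Process (section 1)? no] AND [the operator is a public body? yes] AND [Tier VI Activity (section 5)? yes] → not satisfied.
section 7 — Class-F Undertaking: [the operation is carried on at a single site? yes] OR [Controlled Installation (section 3)? no] OR [Provisional Activity (section 12)? no] → satisfied.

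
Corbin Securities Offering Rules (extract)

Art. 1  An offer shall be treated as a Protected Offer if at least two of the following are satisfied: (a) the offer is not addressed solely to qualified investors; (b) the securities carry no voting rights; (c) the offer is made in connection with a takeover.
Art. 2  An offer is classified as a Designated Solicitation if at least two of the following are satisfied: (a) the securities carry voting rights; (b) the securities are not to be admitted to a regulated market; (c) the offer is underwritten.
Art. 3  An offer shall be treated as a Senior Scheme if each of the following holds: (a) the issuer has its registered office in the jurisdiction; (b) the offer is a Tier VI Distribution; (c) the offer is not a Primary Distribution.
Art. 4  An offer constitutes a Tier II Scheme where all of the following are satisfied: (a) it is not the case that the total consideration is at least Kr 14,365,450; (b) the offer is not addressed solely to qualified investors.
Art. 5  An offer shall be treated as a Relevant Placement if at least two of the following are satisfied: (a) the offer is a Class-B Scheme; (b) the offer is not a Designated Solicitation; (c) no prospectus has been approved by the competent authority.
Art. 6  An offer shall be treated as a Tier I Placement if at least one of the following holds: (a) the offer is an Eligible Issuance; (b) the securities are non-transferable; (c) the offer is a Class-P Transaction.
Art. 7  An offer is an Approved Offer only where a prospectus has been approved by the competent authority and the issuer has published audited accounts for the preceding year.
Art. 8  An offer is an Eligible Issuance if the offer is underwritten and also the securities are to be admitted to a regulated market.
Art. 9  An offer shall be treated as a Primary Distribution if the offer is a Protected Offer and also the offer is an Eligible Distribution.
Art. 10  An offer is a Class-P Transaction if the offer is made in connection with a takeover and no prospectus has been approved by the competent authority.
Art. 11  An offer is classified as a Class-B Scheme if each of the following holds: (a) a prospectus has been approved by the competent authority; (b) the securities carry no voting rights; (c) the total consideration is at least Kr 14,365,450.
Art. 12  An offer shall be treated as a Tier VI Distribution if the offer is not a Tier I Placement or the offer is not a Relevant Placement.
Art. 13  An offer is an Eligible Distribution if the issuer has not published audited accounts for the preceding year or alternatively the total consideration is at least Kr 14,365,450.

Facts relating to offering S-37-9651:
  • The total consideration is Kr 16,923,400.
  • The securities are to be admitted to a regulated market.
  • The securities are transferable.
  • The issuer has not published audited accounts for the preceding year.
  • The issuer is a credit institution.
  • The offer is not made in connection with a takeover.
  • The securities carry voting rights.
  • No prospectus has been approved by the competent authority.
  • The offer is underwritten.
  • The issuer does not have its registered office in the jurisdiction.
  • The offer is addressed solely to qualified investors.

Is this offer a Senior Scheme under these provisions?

article 8 — Eligible Issuance: [the offer is underwritten? yes] AND [the securities are to be admitted to a regulated market? yes] → satisfied.
article 10 — Class-P Transaction: [the offer is made in connection with a takeover? no] AND [no prospectus has been approved by the competent authority? yes] → not satisfied.
article 6 — Tier I Placement: [Eligible Issuance (article 8)? yes] OR [the securities are non-transferable? no] OR [Class-P Transaction (article 10)? no] → satisfied.
article 11 — Class-B Scheme: [a prospectus has been approved by the competent authority? no] AND [the securities carry no voting rights? no] AND [total consideration: Kr 16,923,400 ≥ Kr 14,365,450? yes] → not satisfied.
article 2 — Designated Solicitation: the securities carry voting rights? yes; the securities are not to be admitted to a regulated market? no; the offer is underwritten? yes — 2 of 3 hold (need ≥2) → satisfied.
article 5 — Relevant Placement: Class-B Scheme (article 11)? no; not a Designated Solicitation (article 2)? no; no prospectus has been approved by the competent authority? yes — 1 of 3 hold (need ≥2) → not satisfied.
article 12 — Tier VI Distribution: [not a Tier I Placement (article 6)? no] OR [not a Relevant Placement (article 5)? yes] → satisfied.
article 1 — Protected Offer: the offer is not addressed solely to qualified investors? no; the securities carry no voting rights? no; the offer is made in connection with a takeover? no — 0 of 3 hold (need ≥2) → not satisfied.
article 13 — Eligible Distribution: [the issuer has not published audited accounts for the preceding year? yes] OR [total consideration: Kr 16,923,400 ≥ Kr 14,365,450? yes] → satisfied.
article 9 — Primary Distribution: [Protected Offer (article 1)? no] AND [Eligible Distribution (article 13)? yes] → not satisfied.
article 3 — Senior Scheme: [the issuer has its registered office in the jurisdiction? no] AND [Tier VI Distribution (article 12)? yes] AND [not a Primary Distribution (article 9)? yes] → not satisfied.

No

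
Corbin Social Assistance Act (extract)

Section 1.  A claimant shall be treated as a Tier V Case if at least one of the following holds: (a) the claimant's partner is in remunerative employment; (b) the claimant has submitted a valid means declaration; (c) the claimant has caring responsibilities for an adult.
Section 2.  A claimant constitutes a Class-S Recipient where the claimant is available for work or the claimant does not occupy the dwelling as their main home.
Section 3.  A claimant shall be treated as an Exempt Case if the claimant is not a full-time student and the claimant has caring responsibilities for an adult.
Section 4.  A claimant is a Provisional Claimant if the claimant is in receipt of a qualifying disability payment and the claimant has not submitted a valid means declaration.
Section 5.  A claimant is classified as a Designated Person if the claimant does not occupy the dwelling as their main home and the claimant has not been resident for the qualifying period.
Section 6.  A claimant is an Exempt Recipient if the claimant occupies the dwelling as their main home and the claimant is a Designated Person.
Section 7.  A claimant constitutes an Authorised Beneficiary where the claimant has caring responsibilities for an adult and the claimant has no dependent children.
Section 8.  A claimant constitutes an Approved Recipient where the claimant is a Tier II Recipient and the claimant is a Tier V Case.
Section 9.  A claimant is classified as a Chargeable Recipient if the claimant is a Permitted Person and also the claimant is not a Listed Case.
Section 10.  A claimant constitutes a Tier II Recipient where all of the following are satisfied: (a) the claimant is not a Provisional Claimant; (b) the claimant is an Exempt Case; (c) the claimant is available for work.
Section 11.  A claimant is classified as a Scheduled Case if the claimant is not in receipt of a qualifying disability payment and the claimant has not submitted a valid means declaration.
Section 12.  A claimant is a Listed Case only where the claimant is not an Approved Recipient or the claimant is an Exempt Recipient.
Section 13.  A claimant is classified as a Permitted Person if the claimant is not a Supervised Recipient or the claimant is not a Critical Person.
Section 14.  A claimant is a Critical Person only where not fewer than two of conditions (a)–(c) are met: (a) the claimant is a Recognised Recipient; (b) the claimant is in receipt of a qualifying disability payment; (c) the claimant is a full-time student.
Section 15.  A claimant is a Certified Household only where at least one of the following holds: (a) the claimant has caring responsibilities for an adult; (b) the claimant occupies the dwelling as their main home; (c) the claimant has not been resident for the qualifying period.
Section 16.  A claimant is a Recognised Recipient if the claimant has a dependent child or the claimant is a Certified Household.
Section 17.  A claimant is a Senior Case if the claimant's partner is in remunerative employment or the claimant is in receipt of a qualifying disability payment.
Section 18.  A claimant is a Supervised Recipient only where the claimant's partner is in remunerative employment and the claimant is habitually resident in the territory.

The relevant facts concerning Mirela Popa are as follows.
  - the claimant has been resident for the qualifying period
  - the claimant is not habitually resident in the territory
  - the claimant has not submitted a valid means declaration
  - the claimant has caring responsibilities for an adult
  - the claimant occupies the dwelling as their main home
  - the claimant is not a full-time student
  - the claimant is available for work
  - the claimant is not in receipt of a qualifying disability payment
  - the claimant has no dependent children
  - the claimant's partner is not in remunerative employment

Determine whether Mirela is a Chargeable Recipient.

section 18 — Supervised Recipient: [the claimant's partner is in remunerative employment? no] AND [the claimant is habitually resident in the territory? no] → not satisfied.
section 15 — Certified Household: [the claimant has caring responsibilities for an adult? yes] OR [the claimant occupies the dwelling as their main home? yes] OR [the claimant has not been resident for the qualifying period? no] → satisfied.
section 16 — Recognised Recipient: [the claimant has a dependent child? no] OR [Certified Household (section 15)? yes] → satisfied.
section 14 — Critical Person: Recognised Recipient (section 16)? yes; the claimant is in receipt of a qualifying disability payment? no; the claimant is a full-time student? no — 1 of 3 hold (need ≥2) → not satisfied.
section 13 — Permitted Person: [not a Supervised Recipient (section 18)? yes] OR [not a Critical Person (section 14)? yes] → satisfied.
section 4 — Provisional Claimant: [the claimant is in receipt of a qualifying disability payment? no] AND [the claimant has not submitted a valid means declaration? yes] → not satisfied.
section 3 — Exempt Case: [the claimant is not a full-time student? yes] AND [the claimant has caring responsibilities for an adult? yes] → satisfied.
section 10 — Tier II Recipient: [not a Provisional Claimant (section 4)? yes] AND [Exempt Case (section 3)? yes] AND [the claimant is available for work? yes] → satisfied.
section 1 — Tier V Case: [the claimant's partner is in remunerative employment? no] OR [the claimant has submitted a valid means declaration? no] OR [the claimant has caring responsibilities for an adult? yes] → satisfied.
section 8 — Approved Recipient: [Tier II Recipient (section 10)? yes] AND [Tier V Case (section 1)? yes] → satisfied.
section 5 — Designated Person: [the claimant does not occupy the dwelling as their main home? no] AND [the claimant has not been resident for the qualifying period? no] → not satisfied.
section 6 — Exempt Recipient: [the claimant occupies the dwelling as their main home? yes] AND [Designated Person (section 5)? no] → not satisfied.
section 12 — Listed Case: [not an Approved Recipient (section 8)? no] OR [Exempt Recipient (section 6)? no] → not satisfied.
section 9 — Chargeable Recipient: [Permitted Person (section 13)? yes] AND [not a Listed Case (section 12)? yes] → satisfied.

Yes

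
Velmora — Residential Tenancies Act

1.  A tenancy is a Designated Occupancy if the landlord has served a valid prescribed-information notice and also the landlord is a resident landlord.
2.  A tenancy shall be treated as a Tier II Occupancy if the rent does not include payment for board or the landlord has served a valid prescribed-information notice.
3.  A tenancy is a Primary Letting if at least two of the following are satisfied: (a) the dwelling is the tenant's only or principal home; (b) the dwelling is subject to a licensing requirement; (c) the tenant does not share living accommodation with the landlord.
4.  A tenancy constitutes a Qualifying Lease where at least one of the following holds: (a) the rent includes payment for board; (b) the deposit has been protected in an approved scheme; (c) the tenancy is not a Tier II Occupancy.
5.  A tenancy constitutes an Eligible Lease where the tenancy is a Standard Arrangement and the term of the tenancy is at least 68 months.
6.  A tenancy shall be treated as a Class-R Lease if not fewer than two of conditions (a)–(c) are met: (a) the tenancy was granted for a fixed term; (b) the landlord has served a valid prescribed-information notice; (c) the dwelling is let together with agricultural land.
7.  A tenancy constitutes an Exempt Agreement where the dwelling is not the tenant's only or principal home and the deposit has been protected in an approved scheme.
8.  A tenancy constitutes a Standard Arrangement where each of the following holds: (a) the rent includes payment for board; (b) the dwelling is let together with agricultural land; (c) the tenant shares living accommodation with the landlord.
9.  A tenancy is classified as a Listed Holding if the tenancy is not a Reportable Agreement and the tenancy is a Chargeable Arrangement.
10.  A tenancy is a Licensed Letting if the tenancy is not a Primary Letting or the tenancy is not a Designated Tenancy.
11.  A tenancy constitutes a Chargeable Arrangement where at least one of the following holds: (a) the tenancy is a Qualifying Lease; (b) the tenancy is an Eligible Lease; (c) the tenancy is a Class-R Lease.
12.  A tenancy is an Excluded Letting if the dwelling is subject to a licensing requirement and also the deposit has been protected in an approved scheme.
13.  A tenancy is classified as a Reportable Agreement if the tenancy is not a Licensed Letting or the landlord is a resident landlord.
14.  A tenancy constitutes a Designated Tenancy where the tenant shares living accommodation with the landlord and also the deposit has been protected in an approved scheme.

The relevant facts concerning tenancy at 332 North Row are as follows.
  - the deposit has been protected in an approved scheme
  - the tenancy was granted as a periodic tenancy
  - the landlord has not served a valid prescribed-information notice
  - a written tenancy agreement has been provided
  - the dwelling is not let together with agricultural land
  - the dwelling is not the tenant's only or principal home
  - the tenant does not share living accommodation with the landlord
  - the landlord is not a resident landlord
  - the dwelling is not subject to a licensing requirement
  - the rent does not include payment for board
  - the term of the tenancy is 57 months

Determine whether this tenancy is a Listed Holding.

Yes

Under paragraph 3: the dwelling is the tenant's only or principal home? no; the dwelling is subject to a licensing requirement? no; the tenant does not share living accommodation with the landlord? yes — 1 of 3 hold (need ≥2) → not satisfied.
Under paragraph 14: the tenant shares living accommodation with the landlord? no; and the deposit has been protected in an approved scheme? yes. So the tenancy is not a Designated Tenancy.
Under paragraph 10: not a Primary Letting (paragraph 3)? yes; or not a Designated Tenancy (paragraph 14)? yes. So the tenancy is a Licensed Letting.
Under paragraph 13: not a Licensed Letting (paragraph 10)? no; or the landlord is a resident landlord? no. So the tenancy is not a Reportable Agreement.
Under paragraph 2: the rent does not include payment for board? yes; or the landlord has served a valid prescribed-information notice? no. So the tenancy is a Tier II Occupancy.
Under paragraph 4: the rent includes payment for board? no; or the deposit has been protected in an approved scheme? yes; or not a Tier II Occupancy (paragraph 2)? no. So the tenancy is a Qualifying Lease.
Under paragraph 8: the rent includes payment for board? no; and the dwelling is let together with agricultural land? no; and the tenant shares living accommodation with the landlord? no. So the tenancy is not a Standard Arrangement.
Under paragraph 5: Standard Arrangement (paragraph 8)? no; and term of the tenancy: 57 months ≥ 68 months? no. So the tenancy is not an Eligible Lease.
Under paragraph 6: the tenancy was granted for a fixed term? no; the landlord has served a valid prescribed-information notice? no; the dwelling is let together with agricultural land? no — 0 of 3 hold (need ≥2) → not satisfied.
Under paragraph 11: Qualifying Lease (paragraph 4)? yes; or Eligible Lease (paragraph 5)? no; or Class-R Lease (paragraph 6)? no. So the tenancy is a Chargeable Arrangement.
Under paragraph 9: not a Reportable Agreement (paragraph 13)? yes; and Chargeable Arrangement (paragraph 11)? yes. So the tenancy is a Listed Holding.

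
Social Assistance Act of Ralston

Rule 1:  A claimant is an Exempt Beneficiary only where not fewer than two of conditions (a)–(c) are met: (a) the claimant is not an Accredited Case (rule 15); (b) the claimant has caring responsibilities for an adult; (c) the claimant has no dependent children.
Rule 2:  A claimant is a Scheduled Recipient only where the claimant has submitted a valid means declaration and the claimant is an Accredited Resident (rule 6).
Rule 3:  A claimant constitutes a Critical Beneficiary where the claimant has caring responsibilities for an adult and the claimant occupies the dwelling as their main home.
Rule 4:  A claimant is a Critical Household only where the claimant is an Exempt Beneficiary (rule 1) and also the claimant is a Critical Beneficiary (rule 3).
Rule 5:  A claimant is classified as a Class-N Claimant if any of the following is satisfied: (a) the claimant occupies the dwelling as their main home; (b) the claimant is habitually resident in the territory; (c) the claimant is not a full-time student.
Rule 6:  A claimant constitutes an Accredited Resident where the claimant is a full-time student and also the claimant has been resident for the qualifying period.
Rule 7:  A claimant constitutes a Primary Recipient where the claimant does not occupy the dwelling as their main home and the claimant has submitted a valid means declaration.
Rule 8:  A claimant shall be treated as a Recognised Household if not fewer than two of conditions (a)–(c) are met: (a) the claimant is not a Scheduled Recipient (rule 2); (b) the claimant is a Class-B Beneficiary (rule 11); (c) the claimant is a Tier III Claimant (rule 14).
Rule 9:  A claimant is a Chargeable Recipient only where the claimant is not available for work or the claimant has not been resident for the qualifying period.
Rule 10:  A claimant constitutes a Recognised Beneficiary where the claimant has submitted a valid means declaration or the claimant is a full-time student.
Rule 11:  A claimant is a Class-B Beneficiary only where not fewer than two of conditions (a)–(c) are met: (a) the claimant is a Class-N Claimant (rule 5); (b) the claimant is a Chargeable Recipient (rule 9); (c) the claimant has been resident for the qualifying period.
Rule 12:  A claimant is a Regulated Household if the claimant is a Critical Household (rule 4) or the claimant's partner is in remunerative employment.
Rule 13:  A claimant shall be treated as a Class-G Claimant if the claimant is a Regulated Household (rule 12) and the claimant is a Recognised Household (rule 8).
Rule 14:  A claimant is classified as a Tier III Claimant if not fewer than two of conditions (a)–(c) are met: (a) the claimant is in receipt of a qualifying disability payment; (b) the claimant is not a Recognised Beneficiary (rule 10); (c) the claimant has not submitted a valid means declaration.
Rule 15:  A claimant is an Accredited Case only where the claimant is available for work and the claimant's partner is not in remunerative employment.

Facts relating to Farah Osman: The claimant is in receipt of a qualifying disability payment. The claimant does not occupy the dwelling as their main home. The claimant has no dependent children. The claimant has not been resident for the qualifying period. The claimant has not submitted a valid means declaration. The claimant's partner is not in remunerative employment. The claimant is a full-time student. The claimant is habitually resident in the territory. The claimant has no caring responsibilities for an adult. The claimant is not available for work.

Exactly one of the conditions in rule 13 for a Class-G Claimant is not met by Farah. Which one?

rule 15 — Accredited Case: [the claimant is available for work? no] AND [the claimant's partner is not in remunerative employment? yes] → not satisfied.
rule 1 — Exempt Beneficiary: not an Accredited Case (rule 15)? yes; the claimant has caring responsibilities for an adult? no; the claimant has no dependent children? yes — 2 of 3 hold (need ≥2) → satisfied.
rule 3 — Critical Beneficiary: [the claimant has caring responsibilities for an adult? no] AND [the claimant occupies the dwelling as their main home? no] → not satisfied.
rule 4 — Critical Household: [Exempt Beneficiary (rule 1)? yes] AND [Critical Beneficiary (rule 3)? no] → not satisfied.
rule 12 — Regulated Household: [Critical Household (rule 4)? no] OR [the claimant's partner is in remunerative employment? no] → not satisfied.
rule 6 — Accredited Resident: [the claimant is a full-time student? yes] AND [the claimant has been resident for the qualifying period? no] → not satisfied.
rule 2 — Scheduled Recipient: [the claimant has submitted a valid means declaration? no] AND [Accredited Resident (rule 6)? no] → not satisfied.
rule 5 — Class-N Claimant: [the claimant occupies the dwelling as their main home? no] OR [the claimant is habitually resident in the territory? yes] OR [the claimant is not a full-time student? no] → satisfied.
rule 9 — Chargeable Recipient: [the claimant is not available for work? yes] OR [the claimant has not been resident for the qualifying period? yes] → satisfied.
rule 11 — Class-B Beneficiary: Class-N Claimant (rule 5)? yes; Chargeable Recipient (rule 9)? yes; the claimant has been resident for the qualifying period? no — 2 of 3 hold (need ≥2) → satisfied.
rule 10 — Recognised Beneficiary: [the claimant has submitted a valid means declaration? no] OR [the claimant is a full-time student? yes] → satisfied.
rule 14 — Tier III Claimant: the claimant is in receipt of a qualifying disability payment? yes; not a Recognised Beneficiary (rule 10)? no; the claimant has not submitted a valid means declaration? yes — 2 of 3 hold (need ≥2) → satisfied.
rule 8 — Recognised Household: not a Scheduled Recipient (rule 2)? yes; Class-B Beneficiary (rule 11)? yes; Tier III Claimant (rule 14)? yes — 3 of 3 hold (need ≥2) → satisfied.
rule 13 — Class-G Claimant: [Regulated Household (rule 12)? no] AND [Recognised Household (rule 8)? yes] → not satisfied.

Regulated Household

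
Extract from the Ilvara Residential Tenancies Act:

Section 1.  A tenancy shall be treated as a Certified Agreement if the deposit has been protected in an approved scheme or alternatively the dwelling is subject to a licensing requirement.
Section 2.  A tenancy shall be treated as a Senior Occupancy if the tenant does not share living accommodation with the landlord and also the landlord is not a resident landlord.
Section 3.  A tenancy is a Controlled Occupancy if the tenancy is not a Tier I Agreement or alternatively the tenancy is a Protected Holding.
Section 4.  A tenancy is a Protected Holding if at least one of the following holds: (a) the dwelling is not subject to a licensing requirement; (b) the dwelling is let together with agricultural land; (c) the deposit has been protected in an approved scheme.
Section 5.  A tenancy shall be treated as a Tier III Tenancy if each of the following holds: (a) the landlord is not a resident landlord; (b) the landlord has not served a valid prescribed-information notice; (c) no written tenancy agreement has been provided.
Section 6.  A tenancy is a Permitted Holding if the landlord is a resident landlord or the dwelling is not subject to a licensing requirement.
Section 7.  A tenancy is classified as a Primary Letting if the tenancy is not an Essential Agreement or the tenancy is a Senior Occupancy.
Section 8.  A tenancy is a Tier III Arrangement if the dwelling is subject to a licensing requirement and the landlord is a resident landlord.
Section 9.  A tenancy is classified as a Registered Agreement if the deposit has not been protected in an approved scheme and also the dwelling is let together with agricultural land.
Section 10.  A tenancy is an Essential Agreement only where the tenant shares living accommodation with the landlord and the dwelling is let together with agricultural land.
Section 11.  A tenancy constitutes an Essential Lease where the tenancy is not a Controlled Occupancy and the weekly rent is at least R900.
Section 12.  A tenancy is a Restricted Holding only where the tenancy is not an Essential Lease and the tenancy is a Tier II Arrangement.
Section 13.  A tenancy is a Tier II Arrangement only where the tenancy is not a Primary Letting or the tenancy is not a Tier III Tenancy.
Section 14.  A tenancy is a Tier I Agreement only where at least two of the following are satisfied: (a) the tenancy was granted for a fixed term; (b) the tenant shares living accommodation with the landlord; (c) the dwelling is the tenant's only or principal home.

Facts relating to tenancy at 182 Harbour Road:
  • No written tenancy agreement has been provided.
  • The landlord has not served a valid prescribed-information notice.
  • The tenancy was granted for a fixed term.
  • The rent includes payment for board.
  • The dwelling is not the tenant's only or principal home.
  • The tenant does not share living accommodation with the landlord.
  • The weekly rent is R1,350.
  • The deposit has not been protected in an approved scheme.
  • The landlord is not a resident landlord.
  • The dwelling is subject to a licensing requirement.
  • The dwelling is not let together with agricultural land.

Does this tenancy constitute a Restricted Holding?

No

section 14 — Tier I Agreement: the tenancy was granted for a fixed term? yes; the tenant shares living accommodation with the landlord? no; the dwelling is the tenant's only or principal home? no — 1 of 3 hold (need ≥2) → not satisfied.
section 4 — Protected Holding: [the dwelling is not subject to a licensing requirement? no] OR [the dwelling is let together with agricultural land? no] OR [the deposit has been protected in an approved scheme? no] → not satisfied.
section 3 — Controlled Occupancy: [not a Tier I Agreement (section 14)? yes] OR [Protected Holding (section 4)? no] → satisfied.
section 11 — Essential Lease: [not a Controlled Occupancy (section 3)? no] AND [weekly rent: R1,350 ≥ R900? yes] → not satisfied.
section 10 — Essential Agreement: [the tenant shares living accommodation with the landlord? no] AND [the dwelling is let together with agricultural land? no] → not satisfied.
section 2 — Senior Occupancy: [the tenant does not share living accommodation with the landlord? yes] AND [the landlord is not a resident landlord? yes] → satisfied.
section 7 — Primary Letting: [not an Essential Agreement (section 10)? yes] OR [Senior Occupancy (section 2)? yes] → satisfied.
section 5 — Tier III Tenancy: [the landlord is not a resident landlord? yes] AND [the landlord has not served a valid prescribed-information notice? yes] AND [no written tenancy agreement has been provided? yes] → satisfied.
section 13 — Tier II Arrangement: [not a Primary Letting (section 7)? no] OR [not a Tier III Tenancy (section 5)? no] → not satisfied.
section 12 — Restricted Holding: [not an Essential Lease (section 11)? yes] AND [Tier II Arrangement (section 13)? no] → not satisfied.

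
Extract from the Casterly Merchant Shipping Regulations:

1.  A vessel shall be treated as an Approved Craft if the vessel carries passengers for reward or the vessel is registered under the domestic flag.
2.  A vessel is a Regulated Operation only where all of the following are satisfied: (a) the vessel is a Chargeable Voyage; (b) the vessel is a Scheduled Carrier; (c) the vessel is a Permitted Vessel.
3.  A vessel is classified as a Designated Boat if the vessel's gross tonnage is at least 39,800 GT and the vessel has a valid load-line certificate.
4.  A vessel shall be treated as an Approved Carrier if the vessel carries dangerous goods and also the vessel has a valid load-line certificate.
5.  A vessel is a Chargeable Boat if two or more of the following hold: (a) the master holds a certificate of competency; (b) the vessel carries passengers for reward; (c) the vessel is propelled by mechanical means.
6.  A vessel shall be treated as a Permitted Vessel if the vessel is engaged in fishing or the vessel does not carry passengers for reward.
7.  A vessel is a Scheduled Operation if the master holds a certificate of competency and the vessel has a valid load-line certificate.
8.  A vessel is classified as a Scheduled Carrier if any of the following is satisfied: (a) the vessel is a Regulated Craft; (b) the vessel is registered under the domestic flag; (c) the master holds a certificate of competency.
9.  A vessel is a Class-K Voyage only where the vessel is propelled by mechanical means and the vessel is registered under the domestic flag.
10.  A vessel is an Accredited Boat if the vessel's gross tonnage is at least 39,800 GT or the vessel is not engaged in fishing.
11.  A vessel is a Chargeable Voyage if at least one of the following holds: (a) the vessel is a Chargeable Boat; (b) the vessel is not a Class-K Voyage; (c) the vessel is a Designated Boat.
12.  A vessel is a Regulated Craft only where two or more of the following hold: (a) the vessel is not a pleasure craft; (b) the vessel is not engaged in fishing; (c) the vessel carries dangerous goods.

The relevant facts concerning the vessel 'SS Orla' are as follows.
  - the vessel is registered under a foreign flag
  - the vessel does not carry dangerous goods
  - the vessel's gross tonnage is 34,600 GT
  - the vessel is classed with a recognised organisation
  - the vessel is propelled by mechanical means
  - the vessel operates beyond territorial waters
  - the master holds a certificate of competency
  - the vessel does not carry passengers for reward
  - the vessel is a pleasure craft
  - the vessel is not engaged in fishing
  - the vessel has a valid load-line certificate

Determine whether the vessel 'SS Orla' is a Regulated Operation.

Under paragraph 5: the master holds a certificate of competency? yes; the vessel carries passengers for reward? no; the vessel is propelled by mechanical means? yes — 2 of 3 hold (need ≥2) → satisfied.
Under paragraph 9: the vessel is propelled by mechanical means? yes; and the vessel is registered under the domestic flag? no. So the vessel is not a Class-K Voyage.
Under paragraph 3: vessel's gross tonnage: 34,600 GT ≥ 39,800 GT? no; and the vessel has a valid load-line certificate? yes. So the vessel is not a Designated Boat.
Under paragraph 11: Chargeable Boat (paragraph 5)? yes; or not a Class-K Voyage (paragraph 9)? yes; or Designated Boat (paragraph 3)? no. So the vessel is a Chargeable Voyage.
Under paragraph 12: the vessel is not a pleasure craft? no; the vessel is not engaged in fishing? yes; the vessel carries dangerous goods? no — 1 of 3 hold (need ≥2) → not satisfied.
Under paragraph 8: Regulated Craft (paragraph 12)? no; or the vessel is registered under the domestic flag? no; or the master holds a certificate of competency? yes. So the vessel is a Scheduled Carrier.
Under paragraph 6: the vessel is engaged in fishing? no; or the vessel does not carry passengers for reward? yes. So the vessel is a Permitted Vessel.
Under paragraph 2: Chargeable Voyage (paragraph 11)? yes; and Scheduled Carrier (paragraph 8)? yes; and Permitted Vessel (paragraph 6)? yes. So the vessel is a Regulated Operation.

Yes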